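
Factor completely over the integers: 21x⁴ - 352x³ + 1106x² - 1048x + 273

Testing divisors of the constant over divisors of the leading coefficient, x = 13 is a root, so (x - 13) is a factor; dividing leaves 21x³ - 79x² + 79x - 21.
Next, x = 3/7 is a root, so (7x - 3) divides it; the quotient is 3x² - 10x + 7.
The remaining quadratic factors as (x - 1)(3x - 7).

(3x - 7)(7x - 3)(x - 1)(x - 13)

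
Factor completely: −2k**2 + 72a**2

Pull out the common factor 2; 36a**2 − k**2 is a difference of squares.

2(6a + k)(6a − k)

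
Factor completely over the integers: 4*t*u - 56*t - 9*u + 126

(4*t - 9)*(u - 14)

Group as (4*t*u - 56*t) + (-9*u + 126) = 4*t*(u - 14) - 9*(u - 14).
Both groups share the factor (u - 14).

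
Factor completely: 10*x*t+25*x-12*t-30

Group as (10*x*t+25*x) + (-12*t-30) = 5*x*(2*t+5) - 6*(2*t+5).
Both groups share the factor (2*t+5).

(2*t+5)*(5*x-6)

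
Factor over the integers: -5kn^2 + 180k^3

5k(6k + n)(6k - n)

Every term has a factor of 5k. Then 36k^2 - n^2 = (6k)² − (n)².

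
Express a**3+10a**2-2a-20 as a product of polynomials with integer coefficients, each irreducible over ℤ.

Group as (a**3-2a) + (10a**2-20) = a(a**2-2) + 10(a**2-2).
Both groups share the factor (a**2-2).

(a+10)(a**2-2)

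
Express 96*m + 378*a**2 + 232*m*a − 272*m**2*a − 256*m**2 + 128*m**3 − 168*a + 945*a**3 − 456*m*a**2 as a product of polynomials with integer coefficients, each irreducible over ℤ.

(4*m − 7*a)*(4*m − 9*a − 6)*(8*m + 15*a − 4)

Group: 4*m*(32*m**2 + 4*m*a − 16*m − 105*a**2 + 28*a) + (−9*a − 6)*(32*m**2 + 4*m*a − 16*m − 105*a**2 + 28*a); both groups contain (32*m**2 + 4*m*a − 16*m − 105*a**2 + 28*a), so (4*m − 9*a − 6) is a factor with cofactor 32*m**2 + 4*m*a − 16*m − 105*a**2 + 28*a.
The cofactor groups again: 32*m**2 + 4*m*a − 16*m − 105*a**2 + 28*a = 4*m*(8*m + 15*a − 4) − 7*a*(8*m + 15*a − 4); both groups contain (8*m + 15*a − 4), giving (4*m − 7*a)*(8*m + 15*a − 4).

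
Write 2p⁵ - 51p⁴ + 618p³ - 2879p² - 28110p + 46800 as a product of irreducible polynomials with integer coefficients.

(2p - 3)(p + 5)(p - 15)(p² - 14p + 208)

Trying the rational-root candidates, p = 3/2 is a root, so (2p - 3) divides it; the quotient is p⁴ - 24p³ + 273p² - 1030p - 15600.
Next, p = -5 is a root, so (p + 5) divides it; the quotient is p³ - 29p² + 418p - 3120.
Then p = 15 is a root, so (p - 15) divides it; the quotient is p² - 14p + 208.
The quadratic p² - 14p + 208 has discriminant -636 < 0 and is irreducible over ℤ.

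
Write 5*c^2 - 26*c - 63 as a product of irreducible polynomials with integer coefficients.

(5*c + 9)*(c - 7)

Need a pair with product 5·(-63) = -315 and sum -26: that's -35 and 9.
Split the middle term: 5*c^2 - 35*c + 9*c - 63 = 5*c*(c - 7) + 9*(c - 7).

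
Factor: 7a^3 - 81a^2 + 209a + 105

Testing divisors of the constant over divisors of the leading coefficient, a = -3/7 is a root, giving the factor (7a + 3) and quotient a^2 - 12a + 35.
The remaining quadratic factors as (a - 7)(a - 5).

(7a + 3)(a - 5)(a - 7)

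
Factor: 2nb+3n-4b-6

(2b+3)(n-2)

Group as (2nb+3n) + (-4b-6) = n(2b+3) - 2(2b+3).
Both groups share the factor (2b+3).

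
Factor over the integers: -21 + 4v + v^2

(v + 7)(v - 3)

Two integers with product -21 and sum 4 are 7 and -3.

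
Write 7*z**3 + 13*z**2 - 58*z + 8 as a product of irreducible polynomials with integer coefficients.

By the rational root theorem, z = -4 is a root, so (z + 4) divides it; the quotient is 7*z**2 - 15*z + 2.
The remaining quadratic factors as (z - 2)(7*z - 1).

(7*z - 1)*(z + 4)*(z - 2)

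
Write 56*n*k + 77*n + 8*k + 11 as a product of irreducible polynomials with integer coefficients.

Group as (56*n*k + 77*n) + (8*k + 11) = 7*n*(8*k + 11) + (8*k + 11).
Both groups share the factor (8*k + 11).

(7*n + 1)*(8*k + 11)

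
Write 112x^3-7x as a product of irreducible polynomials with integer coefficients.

Pull out the common factor 7x; 16x^2-1 is a difference of squares.

7x(4x+1)(4x-1)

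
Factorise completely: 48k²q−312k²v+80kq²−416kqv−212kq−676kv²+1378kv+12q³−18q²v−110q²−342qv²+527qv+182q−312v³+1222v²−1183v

Group: 2q(24k²+40kq+52kv−106k+6q²+30qv−55q+24v²−94v+91) − 13v(24k²+40kq+52kv−106k+6q²+30qv−55q+24v²−94v+91); both groups contain (24k²+40kq+52kv−106k+6q²+30qv−55q+24v²−94v+91), so (2q−13v) is a factor with cofactor 24k²+40kq+52kv−106k+6q²+30qv−55q+24v²−94v+91.
The cofactor groups again: 24k²+40kq+52kv−106k+6q²+30qv−55q+24v²−94v+91 = 4k(6k+q+4v−7) + (6q+6v−13)(6k+q+4v−7); both groups contain (6k+q+4v−7), giving (4k+6q+6v−13)(6k+q+4v−7).

(2q−13v)(4k+6q+6v−13)(6k+q+4v−7)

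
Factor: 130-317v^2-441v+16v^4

Among the possible rational roots, v = -2 is a root, so (v+2) divides it; the quotient is 16v^3-32v^2-253v+65.
Then v = -13/4 is a root, so (4v+13) divides it; the quotient is 4v^2-21v+5.
The remaining quadratic factors as (v-5)(4v-1).

(4v+13)(4v-1)(v+2)(v-5)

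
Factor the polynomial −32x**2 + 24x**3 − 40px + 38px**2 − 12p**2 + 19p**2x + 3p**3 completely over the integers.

(3p + 4x)(p + 2x)(p + 3x − 4)

Group: 3p(p**2 + 5px − 4p + 6x**2 − 8x) + 4x(p**2 + 5px − 4p + 6x**2 − 8x); both groups contain (p**2 + 5px − 4p + 6x**2 − 8x), so (3p + 4x) is a factor with cofactor p**2 + 5px − 4p + 6x**2 − 8x.
The cofactor groups again: p**2 + 5px − 4p + 6x**2 − 8x = p(p + 2x) + (3x − 4)(p + 2x); both groups contain (p + 2x), giving (p + 3x − 4)(p + 2x).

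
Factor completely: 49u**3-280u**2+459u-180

Among the possible rational roots, u = 15/7 is a root, so (7u-15) divides it; the quotient is 7u**2-25u+12.
The remaining quadratic factors as (u-3)(7u-4).

(7u-15)(7u-4)(u-3)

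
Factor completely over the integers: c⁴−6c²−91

Substitute u = c² to get a quadratic in u, then factor.
c²+7 is irreducible over ℤ (always positive, so no real roots).
c²−13 is irreducible over ℤ (13 is not a perfect square).

(c²+7)(c²−13)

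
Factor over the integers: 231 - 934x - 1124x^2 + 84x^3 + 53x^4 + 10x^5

(2x - 7)(5x - 1)(x + 1)(x^2 + 8x + 33)

By the rational root theorem, x = 1/5 is a root, so (5x - 1) is a factor; dividing leaves 2x^4 + 11x^3 + 19x^2 - 221x - 231.
Next, x = -1 is a root, so (x + 1) divides it; the quotient is 2x^3 + 9x^2 + 10x - 231.
Then x = 7/2 is a root, giving the factor (2x - 7) and quotient x^2 + 8x + 33.
The quadratic x^2 + 8x + 33 has discriminant -68 < 0 and is irreducible over ℤ.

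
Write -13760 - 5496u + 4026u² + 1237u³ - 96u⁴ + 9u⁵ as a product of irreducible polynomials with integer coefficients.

(3u + 5)(3u + 8)(u - 2)(u² - 13u + 172)

Testing divisors of the constant over divisors of the leading coefficient, u = 2 is a root, giving the factor (u - 2) and quotient 9u⁴ - 78u³ + 1081u² + 6188u + 6880.
Then u = -8/3 is a root, so (3u + 8) is a factor; dividing leaves 3u³ - 34u² + 451u + 860.
Then u = -5/3 is a root, so (3u + 5) divides it; the quotient is u² - 13u + 172.
The quadratic u² - 13u + 172 has discriminant -519 < 0 and is irreducible over ℤ.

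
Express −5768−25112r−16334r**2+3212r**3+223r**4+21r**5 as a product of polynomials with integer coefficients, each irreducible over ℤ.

(3r−14)(7r+2)(r+1)(r**2+14r+206)

By the rational root theorem, r = 14/3 is a root, so (3r−14) divides it; the quotient is 7r**4+107r**3+1570r**2+1882r+412.
Next, r = −1 is a root, so (r+1) divides it; the quotient is 7r**3+100r**2+1470r+412.
Continuing, r = −2/7 is a root, so (7r+2) divides it; the quotient is r**2+14r+206.
The quadratic r**2+14r+206 has discriminant −628 < 0 and is irreducible over ℤ.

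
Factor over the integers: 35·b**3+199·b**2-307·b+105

(5·b-3)·(7·b-5)·(b+7)

Testing divisors of the constant over divisors of the leading coefficient, b = 3/5 is a root, so (5·b-3) divides it; the quotient is 7·b**2+44·b-35.
The remaining quadratic factors as (b+7)(7·b-5).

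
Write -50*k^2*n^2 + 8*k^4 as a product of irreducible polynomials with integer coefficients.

Every term has a factor of 2*k^2. Then 4*k^2 - 25*n^2 = (2*k)² − (5*n)².

2*k^2*(2*k + 5*n)*(2*k - 5*n)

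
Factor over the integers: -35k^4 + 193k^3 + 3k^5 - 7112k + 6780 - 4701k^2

Among the possible rational roots, k = 15 is a root, so (k - 15) is a factor; dividing leaves 3k^4 + 10k^3 + 343k^2 + 444k - 452.
Then k = 2/3 is a root, so (3k - 2) divides it; the quotient is k^3 + 4k^2 + 117k + 226.
Next, k = -2 is a root, giving the factor (k + 2) and quotient k^2 + 2k + 113.
The quadratic k^2 + 2k + 113 has discriminant -448 < 0 and is irreducible over ℤ.

(3k - 2)(k + 2)(k - 15)(k^2 + 2k + 113)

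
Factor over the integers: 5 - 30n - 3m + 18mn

(3m - 5)(6n - 1)

Group as (18mn - 3m) + (-30n + 5) = 3m(6n - 1) - 5(6n - 1).
Both groups share the factor (6n - 1).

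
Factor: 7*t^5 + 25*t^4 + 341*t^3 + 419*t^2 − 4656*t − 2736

By the rational root theorem, t = 3 is a root, giving the factor (t − 3) and quotient 7*t^4 + 46*t^3 + 479*t^2 + 1856*t + 912.
Next, t = −4/7 is a root, so (7*t + 4) divides it; the quotient is t^3 + 6*t^2 + 65*t + 228.
Next, t = −4 is a root, giving the factor (t + 4) and quotient t^2 + 2*t + 57.
The quadratic t^2 + 2*t + 57 has discriminant −224 < 0 and is irreducible over ℤ.

(7*t + 4)*(t + 4)*(t − 3)*(t^2 + 2*t + 57)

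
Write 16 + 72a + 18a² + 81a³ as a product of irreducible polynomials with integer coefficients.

Group as (81a³ + 72a) + (18a² + 16) = 9a(9a² + 8) + 2(9a² + 8).
Both groups share the factor (9a² + 8).

(9a + 2)(9a² + 8)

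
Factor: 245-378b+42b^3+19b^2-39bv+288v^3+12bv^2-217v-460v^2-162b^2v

Group: 7b(6b^2-30bv+7b+36v^2-35v-49) + (8v-5)(6b^2-30bv+7b+36v^2-35v-49); both groups contain (6b^2-30bv+7b+36v^2-35v-49), so (7b+8v-5) is a factor with cofactor 6b^2-30bv+7b+36v^2-35v-49.
The cofactor groups again: 6b^2-30bv+7b+36v^2-35v-49 = 3b(2b-4v+7) + (-9v-7)(2b-4v+7); both groups contain (2b-4v+7), giving (3b-9v-7)(2b-4v+7).

(2b-4v+7)(3b-9v-7)(7b+8v-5)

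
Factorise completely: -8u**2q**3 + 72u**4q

8qu**2(3u - q)(3u + q)

Pull out the common factor 8u**2q; 9u**2 - q**2 is a difference of squares.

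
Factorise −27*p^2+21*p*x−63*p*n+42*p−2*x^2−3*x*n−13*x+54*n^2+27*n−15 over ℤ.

−(9*p−x−6*n−5)*(3*p−2*x+9*n−3)

Group: −9*p*(3*p−2*x+9*n−3) + (x+6*n+5)*(3*p−2*x+9*n−3); both groups contain (3*p−2*x+9*n−3).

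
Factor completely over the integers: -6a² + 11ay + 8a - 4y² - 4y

-(2a - y)(3a - 4y - 4)

Group: -2a(3a - 4y - 4) + y(3a - 4y - 4); both groups contain (3a - 4y - 4).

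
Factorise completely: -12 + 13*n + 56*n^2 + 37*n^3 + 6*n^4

(2*n + 3)*(3*n - 1)*(n + 1)*(n + 4)

Testing divisors of the constant over divisors of the leading coefficient, n = -4 is a root, so (n + 4) is a factor; dividing leaves 6*n^3 + 13*n^2 + 4*n - 3.
Then n = 1/3 is a root, so (3*n - 1) is a factor; dividing leaves 2*n^2 + 5*n + 3.
The remaining quadratic factors as (n + 1)(2*n + 3).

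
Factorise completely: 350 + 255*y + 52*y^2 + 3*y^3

Testing divisors of the constant over divisors of the leading coefficient, y = −7/3 is a root, so (3*y + 7) is a factor; dividing leaves y^2 + 15*y + 50.
The remaining quadratic factors as (y + 10)(y + 5).

(3*y + 7)*(y + 10)*(y + 5)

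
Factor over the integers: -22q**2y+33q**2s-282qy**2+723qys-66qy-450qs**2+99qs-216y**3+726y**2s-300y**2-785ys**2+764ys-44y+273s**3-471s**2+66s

-(2y-3s)(11q+9y-7s+11)(q+12y-13s+2)

Group: 11q(-2qy+3qs-24y**2+62ys-4y-39s**2+6s) + (9y-7s+11)(-2qy+3qs-24y**2+62ys-4y-39s**2+6s); both groups contain (-2qy+3qs-24y**2+62ys-4y-39s**2+6s), so (11q+9y-7s+11) is a factor with cofactor -2qy+3qs-24y**2+62ys-4y-39s**2+6s.
The cofactor groups again: -2qy+3qs-24y**2+62ys-4y-39s**2+6s = -q(2y-3s) + (-12y+13s-2)(2y-3s); both groups contain (2y-3s), giving -(q+12y-13s+2)(2y-3s).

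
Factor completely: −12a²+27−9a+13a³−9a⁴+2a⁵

Testing divisors of the constant over divisors of the leading coefficient, a = −1 is a root, giving the factor (a+1) and quotient 2a⁴−11a³+24a²−36a+27.
Continuing, a = 3/2 is a root, so (2a−3) is a factor; dividing leaves a³−4a²+6a−9.
Then a = 3 is a root, so (a−3) divides it; the quotient is a²−a+3.
The quadratic a²−a+3 has discriminant −11 < 0 and is irreducible over ℤ.

(2a−3)(a+1)(a−3)(a²−a+3)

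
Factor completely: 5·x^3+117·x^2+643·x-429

(5·x-3)·(x+11)·(x+13)

By the rational root theorem, x = 3/5 is a root, so (5·x-3) is a factor; dividing leaves x^2+24·x+143.
The remaining quadratic factors as (x+13)(x+11).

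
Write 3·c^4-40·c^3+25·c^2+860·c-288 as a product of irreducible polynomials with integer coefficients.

(3·c-1)·(c+4)·(c-8)·(c-9)

Among the possible rational roots, c = 8 is a root, so (c-8) divides it; the quotient is 3·c^3-16·c^2-103·c+36.
Continuing, c = -4 is a root, so (c+4) is a factor; dividing leaves 3·c^2-28·c+9.
The remaining quadratic factors as (c-9)(3·c-1).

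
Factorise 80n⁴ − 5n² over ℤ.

Factor out 5n², leaving 16n² − 1, which is a difference of two squares.

5n²(4n + 1)(4n − 1)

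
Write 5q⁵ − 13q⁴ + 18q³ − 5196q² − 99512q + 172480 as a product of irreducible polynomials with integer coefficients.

Trying the rational-root candidates, q = 8/5 is a root, so (5q − 8) divides it; the quotient is q⁴ − q³ + 2q² − 1036q − 21560.
Next, q = 14 is a root, so (q − 14) is a factor; dividing leaves q³ + 13q² + 184q + 1540.
Continuing, q = −10 is a root, so (q + 10) is a factor; dividing leaves q² + 3q + 154.
The quadratic q² + 3q + 154 has discriminant −607 < 0 and is irreducible over ℤ.

(5q − 8)(q + 10)(q − 14)(q² + 3q + 154)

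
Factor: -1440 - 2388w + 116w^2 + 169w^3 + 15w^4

By the rational root theorem, w = 10/3 is a root, so (3w - 10) is a factor; dividing leaves 5w^3 + 73w^2 + 282w + 144.
Continuing, w = -3/5 is a root, giving the factor (5w + 3) and quotient w^2 + 14w + 48.
The remaining quadratic factors as (w + 6)(w + 8).

(3w - 10)(5w + 3)(w + 6)(w + 8)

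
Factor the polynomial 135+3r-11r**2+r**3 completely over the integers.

(r+3)(r-5)(r-9)

By the rational root theorem, r = -3 is a root, giving the factor (r+3) and quotient r**2-14r+45.
The remaining quadratic factors as (r-5)(r-9).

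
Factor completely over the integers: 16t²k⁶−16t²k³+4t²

4t²(2k³−1)²

Factor out 4t² first: what remains is 4k⁶−4k³+1.
Recognize a perfect-square trinomial with the parts 1 and 2k³.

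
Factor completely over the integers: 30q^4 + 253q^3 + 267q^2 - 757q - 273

(2q + 13)(3q + 1)(5q - 7)(q + 3)

Among the possible rational roots, q = -3 is a root, so (q + 3) is a factor; dividing leaves 30q^3 + 163q^2 - 222q - 91.
Next, q = -1/3 is a root, so (3q + 1) divides it; the quotient is 10q^2 + 51q - 91.
The remaining quadratic factors as (2q + 13)(5q - 7).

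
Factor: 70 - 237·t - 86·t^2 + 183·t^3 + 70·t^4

Trying the rational-root candidates, t = 2/7 is a root, so (7·t - 2) is a factor; dividing leaves 10·t^3 + 29·t^2 - 4·t - 35.
Then t = 1 is a root, so (t - 1) divides it; the quotient is 10·t^2 + 39·t + 35.
The remaining quadratic factors as (2·t + 5)(5·t + 7).

(2·t + 5)·(5·t + 7)·(7·t - 2)·(t - 1)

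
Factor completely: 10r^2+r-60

Need a pair with product 10·(-60) = -600 and sum 1: that's 25 and -24.
Split the middle term: 10r^2+25r - 24r-60 = 5r(2r+5) - 12(2r+5).

(2r+5)(5r-12)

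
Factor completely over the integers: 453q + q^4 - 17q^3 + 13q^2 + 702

(q + 2)(q + 3)(q - 13)(q - 9)

By the rational root theorem, q = 13 is a root, giving the factor (q - 13) and quotient q^3 - 4q^2 - 39q - 54.
Continuing, q = -2 is a root, giving the factor (q + 2) and quotient q^2 - 6q - 27.
The remaining quadratic factors as (q + 3)(q - 9).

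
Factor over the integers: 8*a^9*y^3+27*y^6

y^3*(2*a^3+3*y)*(4*a^6−6*a^3*y+9*y^2)

Every term has a factor of y^3; factoring it out leaves 8*a^9+27*y^3.
Recognize a sum of cubes with the parts 3*y and 2*a^3.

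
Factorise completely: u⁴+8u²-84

Substitute w = u² to get a quadratic in w, then factor.
u²+14 is irreducible over ℤ (always positive, so no real roots).
u²-6 is irreducible over ℤ (6 is not a perfect square).

(u²+14)(u²-6)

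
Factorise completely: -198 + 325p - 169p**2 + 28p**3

(4p - 11)(7p - 9)(p - 2)

By the rational root theorem, p = 2 is a root, giving the factor (p - 2) and quotient 28p**2 - 113p + 99.
The remaining quadratic factors as (4p - 11)(7p - 9).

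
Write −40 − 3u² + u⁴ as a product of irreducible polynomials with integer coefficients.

(u² + 5)(u² − 8)

Substitute w = u² to get a quadratic in w, then factor.
u² − 8 is irreducible over ℤ (8 is not a perfect square).
u² + 5 is irreducible over ℤ (always positive, so no real roots).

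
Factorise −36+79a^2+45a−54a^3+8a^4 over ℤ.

(2a−1)(4a+3)(a−3)(a−4)

Trying the rational-root candidates, a = −3/4 is a root, so (4a+3) divides it; the quotient is 2a^3−15a^2+31a−12.
Next, a = 1/2 is a root, so (2a−1) is a factor; dividing leaves a^2−7a+12.
The remaining quadratic factors as (a−4)(a−3).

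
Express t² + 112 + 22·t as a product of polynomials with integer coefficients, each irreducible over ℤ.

(t + 14)·(t + 8)

Two integers with product 112 and sum 22 are 14 and 8.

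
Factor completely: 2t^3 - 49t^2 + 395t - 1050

(2t - 15)(t - 10)(t - 7)

Trying the rational-root candidates, t = 15/2 is a root, giving the factor (2t - 15) and quotient t^2 - 17t + 70.
The remaining quadratic factors as (t - 10)(t - 7).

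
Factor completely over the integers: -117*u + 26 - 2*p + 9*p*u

Group as (9*p*u - 2*p) + (-117*u + 26) = p*(9*u - 2) - 13*(9*u - 2).
Both groups share the factor (9*u - 2).

(9*u - 2)*(p - 13)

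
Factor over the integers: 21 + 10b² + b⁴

(b² + 3)(b² + 7)

Substitute u = b² to get a quadratic in u, then factor.
b² + 7 is irreducible over ℤ (always positive, so no real roots).
b² + 3 is irreducible over ℤ (always positive, so no real roots).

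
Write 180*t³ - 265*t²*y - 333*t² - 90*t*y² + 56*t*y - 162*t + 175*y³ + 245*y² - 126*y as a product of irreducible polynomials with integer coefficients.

(4*t - 5*y - 9)*(5*t - 5*y + 2)*(9*t + 7*y)

Group: 4*t*(45*t² - 10*t*y + 18*t - 35*y² + 14*y) + (-5*y - 9)*(45*t² - 10*t*y + 18*t - 35*y² + 14*y); both groups contain (45*t² - 10*t*y + 18*t - 35*y² + 14*y), so (4*t - 5*y - 9) is a factor with cofactor 45*t² - 10*t*y + 18*t - 35*y² + 14*y.
The cofactor groups again: 45*t² - 10*t*y + 18*t - 35*y² + 14*y = 5*t*(9*t + 7*y) + (-5*y + 2)*(9*t + 7*y); both groups contain (9*t + 7*y), giving (5*t - 5*y + 2)*(9*t + 7*y).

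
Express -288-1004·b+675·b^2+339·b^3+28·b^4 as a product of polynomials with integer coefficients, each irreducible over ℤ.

(4·b+1)·(7·b-8)·(b+4)·(b+9)

Trying the rational-root candidates, b = -9 is a root, so (b+9) is a factor; dividing leaves 28·b^3+87·b^2-108·b-32.
Then b = -1/4 is a root, so (4·b+1) is a factor; dividing leaves 7·b^2+20·b-32.
The remaining quadratic factors as (7·b-8)(b+4).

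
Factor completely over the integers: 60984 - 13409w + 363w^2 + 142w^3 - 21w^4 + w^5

(w + 8)(w - 11)(w - 7)(w^2 - 11w + 99)

Among the possible rational roots, w = -8 is a root, giving the factor (w + 8) and quotient w^4 - 29w^3 + 374w^2 - 2629w + 7623.
Then w = 11 is a root, so (w - 11) is a factor; dividing leaves w^3 - 18w^2 + 176w - 693.
Next, w = 7 is a root, giving the factor (w - 7) and quotient w^2 - 11w + 99.
The quadratic w^2 - 11w + 99 has discriminant -275 < 0 and is irreducible over ℤ.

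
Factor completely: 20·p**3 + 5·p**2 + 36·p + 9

(4·p + 1)·(5·p**2 + 9)

Group as (20·p**3 + 36·p) + (5·p**2 + 9) = 4·p·(5·p**2 + 9) + (5·p**2 + 9).
Both groups share the factor (5·p**2 + 9).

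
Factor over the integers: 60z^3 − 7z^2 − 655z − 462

Testing divisors of the constant over divisors of the leading coefficient, z = −3/4 is a root, giving the factor (4z + 3) and quotient 15z^2 − 13z − 154.
The remaining quadratic factors as (5z + 14)(3z − 11).

(3z − 11)(4z + 3)(5z + 14)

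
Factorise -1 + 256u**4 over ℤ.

Difference of squares twice: with A = 4u and B = 1, A⁴ − B⁴ = (A² − B²)(A² + B²), and A² − B² factors again.

(4u + 1)(4u - 1)(16u**2 + 1)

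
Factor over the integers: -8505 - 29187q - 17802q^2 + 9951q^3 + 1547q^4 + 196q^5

Among the possible rational roots, q = -5/7 is a root, so (7q + 5) is a factor; dividing leaves 28q^4 + 201q^3 + 1278q^2 - 3456q - 1701.
Continuing, q = 9/4 is a root, giving the factor (4q - 9) and quotient 7q^3 + 66q^2 + 468q + 189.
Then q = -3/7 is a root, so (7q + 3) is a factor; dividing leaves q^2 + 9q + 63.
The quadratic q^2 + 9q + 63 has discriminant -171 < 0 and is irreducible over ℤ.

(4q - 9)(7q + 3)(7q + 5)(q^2 + 9q + 63)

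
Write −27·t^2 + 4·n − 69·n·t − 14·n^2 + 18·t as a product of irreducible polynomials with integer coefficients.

Group: −2·n·(7·n + 3·t − 2) − 9·t·(7·n + 3·t − 2); both groups contain (7·n + 3·t − 2).

−(2·n + 9·t)·(7·n + 3·t − 2)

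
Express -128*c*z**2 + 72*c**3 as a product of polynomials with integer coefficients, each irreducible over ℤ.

8*c*(3*c + 4*z)*(3*c - 4*z)

Pull out the common factor 8*c; 9*c**2 - 16*z**2 is a difference of squares.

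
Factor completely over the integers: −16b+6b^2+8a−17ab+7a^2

Group: a(7a−3b+8) − 2b(7a−3b+8); both groups contain (7a−3b+8).

(7a−3b+8)(a−2b)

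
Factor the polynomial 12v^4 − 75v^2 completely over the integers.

Every term has a factor of 3v^2. Then 4v^2 − 25 = (2v)² − (5)².

3v^2(2v + 5)(2v − 5)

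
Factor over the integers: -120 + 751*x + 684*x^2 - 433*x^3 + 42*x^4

Trying the rational-root candidates, x = -5/6 is a root, so (6*x + 5) divides it; the quotient is 7*x^3 - 78*x^2 + 179*x - 24.
Next, x = 3 is a root, so (x - 3) divides it; the quotient is 7*x^2 - 57*x + 8.
The remaining quadratic factors as (7*x - 1)(x - 8).

(6*x + 5)*(7*x - 1)*(x - 3)*(x - 8)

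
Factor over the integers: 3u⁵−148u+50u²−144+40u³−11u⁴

(3u+4)(u+1)(u−2)(u²−4u+18)

Testing divisors of the constant over divisors of the leading coefficient, u = −1 is a root, so (u+1) divides it; the quotient is 3u⁴−14u³+54u²−4u−144.
Next, u = 2 is a root, so (u−2) divides it; the quotient is 3u³−8u²+38u+72.
Then u = −4/3 is a root, so (3u+4) divides it; the quotient is u²−4u+18.
The quadratic u²−4u+18 has discriminant −56 < 0 and is irreducible over ℤ.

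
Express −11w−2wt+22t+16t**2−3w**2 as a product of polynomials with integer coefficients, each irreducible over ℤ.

Group: −3w(w−2t) + (−8t−11)(w−2t); both groups contain (w−2t).

−(w−2t)(3w+8t+11)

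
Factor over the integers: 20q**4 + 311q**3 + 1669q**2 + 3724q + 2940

(4q + 15)(5q + 14)(q + 2)(q + 7)

Trying the rational-root candidates, q = −14/5 is a root, so (5q + 14) divides it; the quotient is 4q**3 + 51q**2 + 191q + 210.
Next, q = −2 is a root, giving the factor (q + 2) and quotient 4q**2 + 43q + 105.
The remaining quadratic factors as (q + 7)(4q + 15).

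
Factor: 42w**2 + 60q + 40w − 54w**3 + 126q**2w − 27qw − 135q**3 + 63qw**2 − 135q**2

−(15q − 9w − 5)(3q + 2w)(3q − 3w + 4)

Group: 3q(−45q**2 − 3qw + 15q + 18w**2 + 10w) + (−3w + 4)(−45q**2 − 3qw + 15q + 18w**2 + 10w); both groups contain (−45q**2 − 3qw + 15q + 18w**2 + 10w), so (3q − 3w + 4) is a factor with cofactor −45q**2 − 3qw + 15q + 18w**2 + 10w.
The cofactor groups again: −45q**2 − 3qw + 15q + 18w**2 + 10w = −3q(15q − 9w − 5) − 2w(15q − 9w − 5); both groups contain (15q − 9w − 5), giving −(3q + 2w)(15q − 9w − 5).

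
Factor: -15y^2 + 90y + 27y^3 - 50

Group as (27y^3 + 90y) + (-15y^2 - 50) = 9y(3y^2 + 10) - 5(3y^2 + 10).
Both groups share the factor (3y^2 + 10).

(9y - 5)(3y^2 + 10)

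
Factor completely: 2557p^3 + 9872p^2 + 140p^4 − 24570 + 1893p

Testing divisors of the constant over divisors of the leading coefficient, p = 9/7 is a root, so (7p − 9) divides it; the quotient is 20p^3 + 391p^2 + 1913p + 2730.
Continuing, p = −14/5 is a root, giving the factor (5p + 14) and quotient 4p^2 + 67p + 195.
The remaining quadratic factors as (p + 13)(4p + 15).

(4p + 15)(5p + 14)(7p − 9)(p + 13)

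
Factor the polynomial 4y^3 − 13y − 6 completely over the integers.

(2y + 1)(2y + 3)(y − 2)

Testing divisors of the constant over divisors of the leading coefficient, y = −1/2 is a root, giving the factor (2y + 1) and quotient 2y^2 − y − 6.
The remaining quadratic factors as (2y + 3)(y − 2).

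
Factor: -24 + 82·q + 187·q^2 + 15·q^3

(3·q + 2)·(5·q - 1)·(q + 12)

By the rational root theorem, q = -12 is a root, so (q + 12) divides it; the quotient is 15·q^2 + 7·q - 2.
The remaining quadratic factors as (5·q - 1)(3·q + 2).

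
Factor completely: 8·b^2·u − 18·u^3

Pull out the common factor 2·u; 4·b^2 − 9·u^2 is a difference of squares.

2·u·(2·b + 3·u)·(2·b − 3·u)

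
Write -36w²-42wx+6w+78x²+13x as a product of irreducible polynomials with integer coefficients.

Group: -6w(6w+13x) + (6x+1)(6w+13x); both groups contain (6w+13x).

-(6w+13x)(6w-6x-1)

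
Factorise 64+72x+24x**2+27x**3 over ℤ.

(9x+8)(3x**2+8)

Group as (27x**3+72x) + (24x**2+64) = 9x(3x**2+8) + 8(3x**2+8).
Both groups share the factor (3x**2+8).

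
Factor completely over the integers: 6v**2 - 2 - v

Need a pair with product 6·(-2) = -12 and sum -1: that's 3 and -4.
Split the middle term: 6v**2 + 3v - 4v - 2 = 3v(2v + 1) - 2(2v + 1).

(2v + 1)(3v - 2)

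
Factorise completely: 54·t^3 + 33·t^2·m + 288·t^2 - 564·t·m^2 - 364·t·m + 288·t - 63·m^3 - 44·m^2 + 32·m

(3·t - 9·m + 4)·(2·t + 7·m + 8)·(9·t + m)

Group: 9·t·(6·t^2 + 3·t·m + 32·t - 63·m^2 - 44·m + 32) + m·(6·t^2 + 3·t·m + 32·t - 63·m^2 - 44·m + 32); both groups contain (6·t^2 + 3·t·m + 32·t - 63·m^2 - 44·m + 32), so (9·t + m) is a factor with cofactor 6·t^2 + 3·t·m + 32·t - 63·m^2 - 44·m + 32.
The cofactor groups again: 6·t^2 + 3·t·m + 32·t - 63·m^2 - 44·m + 32 = 2·t·(3·t - 9·m + 4) + (7·m + 8)·(3·t - 9·m + 4); both groups contain (3·t - 9·m + 4), giving (2·t + 7·m + 8)·(3·t - 9·m + 4).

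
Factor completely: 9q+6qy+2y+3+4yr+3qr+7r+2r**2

(3q+2r+1)(2y+r+3)

Group: 3q(2y+r+3) + (2r+1)(2y+r+3); both groups contain (2y+r+3).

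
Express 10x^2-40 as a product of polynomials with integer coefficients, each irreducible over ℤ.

10(x+2)(x-2)

Pull out the common factor 10; x^2-4 is a difference of squares.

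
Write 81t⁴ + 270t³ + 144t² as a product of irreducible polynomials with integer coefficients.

9t²(3t + 2)(3t + 8)

Pull out the common factor 9t², then factor the remaining trinomial.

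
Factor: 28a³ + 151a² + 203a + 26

(4a + 13)(7a + 1)(a + 2)

Testing divisors of the constant over divisors of the leading coefficient, a = -13/4 is a root, so (4a + 13) is a factor; dividing leaves 7a² + 15a + 2.
The remaining quadratic factors as (a + 2)(7a + 1).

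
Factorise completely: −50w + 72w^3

2w(6w + 5)(6w − 5)

Pull out the common factor 2w; 36w^2 − 25 is a difference of squares.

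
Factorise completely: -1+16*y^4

(2*y+1)*(2*y-1)*(4*y^2+1)

Write as (4*y^2)² − (1)², then factor 4*y^2-1 once more.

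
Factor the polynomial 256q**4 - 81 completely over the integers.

Difference of squares twice: with A = 4q and B = 3, A⁴ − B⁴ = (A² − B²)(A² + B²), and A² − B² factors again.

(4q + 3)(4q - 3)(16q**2 + 9)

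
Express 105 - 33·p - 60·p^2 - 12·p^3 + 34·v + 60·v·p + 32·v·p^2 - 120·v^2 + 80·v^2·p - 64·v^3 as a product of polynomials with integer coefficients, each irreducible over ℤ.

Group: 8·v·(-8·v^2 + 8·v·p - 22·v + 6·p^2 + 9·p - 15) + (-2·p - 7)·(-8·v^2 + 8·v·p - 22·v + 6·p^2 + 9·p - 15); both groups contain (-8·v^2 + 8·v·p - 22·v + 6·p^2 + 9·p - 15), so (8·v - 2·p - 7) is a factor with cofactor -8·v^2 + 8·v·p - 22·v + 6·p^2 + 9·p - 15.
The cofactor groups again: -8·v^2 + 8·v·p - 22·v + 6·p^2 + 9·p - 15 = -4·v·(2·v - 3·p + 3) + (-2·p - 5)·(2·v - 3·p + 3); both groups contain (2·v - 3·p + 3), giving -(4·v + 2·p + 5)·(2·v - 3·p + 3).

-(8·v - 2·p - 7)·(2·v - 3·p + 3)·(4·v + 2·p + 5)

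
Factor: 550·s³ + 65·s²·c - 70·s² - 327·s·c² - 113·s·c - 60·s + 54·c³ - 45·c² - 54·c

(11·s - 2·c + 3)·(5·s - 3·c - 2)·(10·s + 9·c)

Group: 5·s·(110·s² + 79·s·c + 30·s - 18·c² + 27·c) + (-3·c - 2)·(110·s² + 79·s·c + 30·s - 18·c² + 27·c); both groups contain (110·s² + 79·s·c + 30·s - 18·c² + 27·c), so (5·s - 3·c - 2) is a factor with cofactor 110·s² + 79·s·c + 30·s - 18·c² + 27·c.
The cofactor groups again: 110·s² + 79·s·c + 30·s - 18·c² + 27·c = 10·s·(11·s - 2·c + 3) + 9·c·(11·s - 2·c + 3); both groups contain (11·s - 2·c + 3), giving (10·s + 9·c)·(11·s - 2·c + 3).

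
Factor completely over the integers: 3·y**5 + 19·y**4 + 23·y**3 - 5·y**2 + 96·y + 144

(3·y + 4)·(y + 3)·(y + 4)·(y**2 - 2·y + 3)

Among the possible rational roots, y = -4/3 is a root, so (3·y + 4) divides it; the quotient is y**4 + 5·y**3 + y**2 - 3·y + 36.
Continuing, y = -4 is a root, giving the factor (y + 4) and quotient y**3 + y**2 - 3·y + 9.
Then y = -3 is a root, giving the factor (y + 3) and quotient y**2 - 2·y + 3.
The quadratic y**2 - 2·y + 3 has discriminant -8 < 0 and is irreducible over ℤ.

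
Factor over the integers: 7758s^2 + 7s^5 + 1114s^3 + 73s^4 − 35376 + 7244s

Testing divisors of the constant over divisors of the leading coefficient, s = −4 is a root, so (s + 4) divides it; the quotient is 7s^4 + 45s^3 + 934s^2 + 4022s − 8844.
Then s = 11/7 is a root, giving the factor (7s − 11) and quotient s^3 + 8s^2 + 146s + 804.
Next, s = −6 is a root, giving the factor (s + 6) and quotient s^2 + 2s + 134.
The quadratic s^2 + 2s + 134 has discriminant −532 < 0 and is irreducible over ℤ.

(7s − 11)(s + 4)(s + 6)(s^2 + 2s + 134)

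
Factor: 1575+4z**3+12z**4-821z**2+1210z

(2z-5)(6z+5)(z+9)(z-7)

Trying the rational-root candidates, z = -9 is a root, giving the factor (z+9) and quotient 12z**3-104z**2+115z+175.
Continuing, z = 5/2 is a root, so (2z-5) divides it; the quotient is 6z**2-37z-35.
The remaining quadratic factors as (z-7)(6z+5).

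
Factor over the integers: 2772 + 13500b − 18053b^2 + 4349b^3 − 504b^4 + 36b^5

(6b + 1)(6b − 7)(b − 6)(b^2 − 7b + 66)

Testing divisors of the constant over divisors of the leading coefficient, b = 6 is a root, so (b − 6) is a factor; dividing leaves 36b^4 − 288b^3 + 2621b^2 − 2327b − 462.
Continuing, b = −1/6 is a root, so (6b + 1) is a factor; dividing leaves 6b^3 − 49b^2 + 445b − 462.
Next, b = 7/6 is a root, so (6b − 7) is a factor; dividing leaves b^2 − 7b + 66.
The quadratic b^2 − 7b + 66 has discriminant −215 < 0 and is irreducible over ℤ.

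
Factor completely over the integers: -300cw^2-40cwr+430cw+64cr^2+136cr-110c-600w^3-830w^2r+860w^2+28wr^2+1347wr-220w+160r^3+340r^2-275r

Group: 15w(-20cw+8cr+22c-40w^2-34wr+44w+20r^2+55r) + (8r-5)(-20cw+8cr+22c-40w^2-34wr+44w+20r^2+55r); both groups contain (-20cw+8cr+22c-40w^2-34wr+44w+20r^2+55r), so (15w+8r-5) is a factor with cofactor -20cw+8cr+22c-40w^2-34wr+44w+20r^2+55r.
The cofactor groups again: -20cw+8cr+22c-40w^2-34wr+44w+20r^2+55r = -10w(2c+4w+5r) + (4r+11)(2c+4w+5r); both groups contain (2c+4w+5r), giving -(10w-4r-11)(2c+4w+5r).

-(10w-4r-11)(2c+4w+5r)(15w+8r-5)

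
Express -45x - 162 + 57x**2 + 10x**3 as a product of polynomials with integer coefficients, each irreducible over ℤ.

Trying the rational-root candidates, x = -6 is a root, giving the factor (x + 6) and quotient 10x**2 - 3x - 27.
The remaining quadratic factors as (5x - 9)(2x + 3).

(2x + 3)(5x - 9)(x + 6)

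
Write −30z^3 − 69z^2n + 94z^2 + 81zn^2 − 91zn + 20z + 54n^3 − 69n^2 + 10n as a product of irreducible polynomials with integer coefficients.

−(5z − 6n + 1)(3z + 9n − 10)(2z + n)

Group: 3z(−10z^2 + 7zn − 2z + 6n^2 − n) + (9n − 10)(−10z^2 + 7zn − 2z + 6n^2 − n); both groups contain (−10z^2 + 7zn − 2z + 6n^2 − n), so (3z + 9n − 10) is a factor with cofactor −10z^2 + 7zn − 2z + 6n^2 − n.
The cofactor groups again: −10z^2 + 7zn − 2z + 6n^2 − n = −2z(5z − 6n + 1) − n(5z − 6n + 1); both groups contain (5z − 6n + 1), giving −(2z + n)(5z − 6n + 1).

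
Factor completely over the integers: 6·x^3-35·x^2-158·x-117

Among the possible rational roots, x = -13/6 is a root, giving the factor (6·x+13) and quotient x^2-8·x-9.
The remaining quadratic factors as (x+1)(x-9).

(6·x+13)·(x+1)·(x-9)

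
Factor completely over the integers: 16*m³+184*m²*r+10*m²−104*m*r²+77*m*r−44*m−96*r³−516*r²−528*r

(2*m+r+4)*(8*m−8*r−11)*(m+12*r)

Group: 8*m*(2*m²+25*m*r+4*m+12*r²+48*r) + (−8*r−11)*(2*m²+25*m*r+4*m+12*r²+48*r); both groups contain (2*m²+25*m*r+4*m+12*r²+48*r), so (8*m−8*r−11) is a factor with cofactor 2*m²+25*m*r+4*m+12*r²+48*r.
The cofactor groups again: 2*m²+25*m*r+4*m+12*r²+48*r = 2*m*(m+12*r) + (r+4)*(m+12*r); both groups contain (m+12*r), giving (2*m+r+4)*(m+12*r).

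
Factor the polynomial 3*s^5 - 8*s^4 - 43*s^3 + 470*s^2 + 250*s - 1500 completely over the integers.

By the rational root theorem, s = -2 is a root, so (s + 2) is a factor; dividing leaves 3*s^4 - 14*s^3 - 15*s^2 + 500*s - 750.
Next, s = -5 is a root, giving the factor (s + 5) and quotient 3*s^3 - 29*s^2 + 130*s - 150.
Then s = 5/3 is a root, so (3*s - 5) divides it; the quotient is s^2 - 8*s + 30.
The quadratic s^2 - 8*s + 30 has discriminant -56 < 0 and is irreducible over ℤ.

(3*s - 5)*(s + 2)*(s + 5)*(s^2 - 8*s + 30)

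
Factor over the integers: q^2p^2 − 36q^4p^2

−p^2q^2(6q + 1)(6q − 1)

Pull out the common factor q^2p^2, leaving −36q^2 + 1.
Recognize a difference of squares with the parts 1 and 6q.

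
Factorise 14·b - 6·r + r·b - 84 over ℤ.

(b - 6)·(r + 14)

Group as (r·b - 6·r) + (14·b - 84) = r·(b - 6) + 14·(b - 6).
Both groups share the factor (b - 6).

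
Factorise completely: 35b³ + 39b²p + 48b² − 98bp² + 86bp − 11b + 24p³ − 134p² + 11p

Group: b(35b² + 74bp + 48b − 24p² + 134p − 11) − p(35b² + 74bp + 48b − 24p² + 134p − 11); both groups contain (35b² + 74bp + 48b − 24p² + 134p − 11), so (b − p) is a factor with cofactor 35b² + 74bp + 48b − 24p² + 134p − 11.
The cofactor groups again: 35b² + 74bp + 48b − 24p² + 134p − 11 = 7b(5b + 12p − 1) + (−2p + 11)(5b + 12p − 1); both groups contain (5b + 12p − 1), giving (7b − 2p + 11)(5b + 12p − 1).

(5b + 12p − 1)(7b − 2p + 11)(b − p)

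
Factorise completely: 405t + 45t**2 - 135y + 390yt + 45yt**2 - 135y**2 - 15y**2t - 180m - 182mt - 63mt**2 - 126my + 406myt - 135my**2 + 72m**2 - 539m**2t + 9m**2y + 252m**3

(4m + 3y - 9t)(7m - 5y - 5)(9m + t + 9)

Group: 9m(28m**2 + my - 63mt - 20m - 15y**2 + 45yt - 15y + 45t) + (t + 9)(28m**2 + my - 63mt - 20m - 15y**2 + 45yt - 15y + 45t); both groups contain (28m**2 + my - 63mt - 20m - 15y**2 + 45yt - 15y + 45t), so (9m + t + 9) is a factor with cofactor 28m**2 + my - 63mt - 20m - 15y**2 + 45yt - 15y + 45t.
The cofactor groups again: 28m**2 + my - 63mt - 20m - 15y**2 + 45yt - 15y + 45t = 7m(4m + 3y - 9t) + (-5y - 5)(4m + 3y - 9t); both groups contain (4m + 3y - 9t), giving (7m - 5y - 5)(4m + 3y - 9t).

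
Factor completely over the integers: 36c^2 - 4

4(3c + 1)(3c - 1)

Factor out 4, leaving 9c^2 - 1, which is a difference of two squares.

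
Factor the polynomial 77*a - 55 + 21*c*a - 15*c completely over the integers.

(3*c + 11)*(7*a - 5)

Group as (21*c*a - 15*c) + (77*a - 55) = 3*c*(7*a - 5) + 11*(7*a - 5).
Both groups share the factor (7*a - 5).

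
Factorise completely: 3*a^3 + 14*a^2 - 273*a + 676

(3*a - 13)*(a + 13)*(a - 4)

Testing divisors of the constant over divisors of the leading coefficient, a = 13/3 is a root, so (3*a - 13) is a factor; dividing leaves a^2 + 9*a - 52.
The remaining quadratic factors as (a - 4)(a + 13).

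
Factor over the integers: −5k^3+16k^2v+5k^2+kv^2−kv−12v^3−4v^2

−(5k+4v)(k−3v−1)(k−v)

Group: 5k(−k^2+4kv+k−3v^2−v) + 4v(−k^2+4kv+k−3v^2−v); both groups contain (−k^2+4kv+k−3v^2−v), so (5k+4v) is a factor with cofactor −k^2+4kv+k−3v^2−v.
The cofactor groups again: −k^2+4kv+k−3v^2−v = −k(k−3v−1) + v(k−3v−1); both groups contain (k−3v−1), giving −(k−v)(k−3v−1).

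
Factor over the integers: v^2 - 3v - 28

(v + 4)(v - 7)

Two integers with product -28 and sum -3 are 4 and -7.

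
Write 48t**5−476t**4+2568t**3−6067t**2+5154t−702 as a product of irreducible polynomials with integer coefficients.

By the rational root theorem, t = 9/4 is a root, giving the factor (4t−9) and quotient 12t**4−92t**3+435t**2−538t+78.
Next, t = 1/6 is a root, so (6t−1) is a factor; dividing leaves 2t**3−15t**2+70t−78.
Then t = 3/2 is a root, so (2t−3) is a factor; dividing leaves t**2−6t+26.
The quadratic t**2−6t+26 has discriminant −68 < 0 and is irreducible over ℤ.

(2t−3)(4t−9)(6t−1)(t**2−6t+26)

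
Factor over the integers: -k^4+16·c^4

Difference of squares twice: with A = 2·c and B = k, A⁴ − B⁴ = (A² − B²)(A² + B²), and A² − B² factors again.

(2·c+k)·(2·c-k)·(4·c^2+k^2)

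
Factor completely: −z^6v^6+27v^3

−v^3(z^2v−3)(z^4v^2+3z^2v+9)

Pull out the common factor v^3, leaving −z^6v^3+27.
Recognize a difference of cubes with the parts 3 and z^2v.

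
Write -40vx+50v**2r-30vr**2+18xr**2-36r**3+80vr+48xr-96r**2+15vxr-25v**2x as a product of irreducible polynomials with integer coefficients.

Group: 5v(-5vx+10vr-3xr-8x+6r**2+16r) - 6r(-5vx+10vr-3xr-8x+6r**2+16r); both groups contain (-5vx+10vr-3xr-8x+6r**2+16r), so (5v-6r) is a factor with cofactor -5vx+10vr-3xr-8x+6r**2+16r.
The cofactor groups again: -5vx+10vr-3xr-8x+6r**2+16r = -5v(x-2r) + (-3r-8)(x-2r); both groups contain (x-2r), giving -(5v+3r+8)(x-2r).

-(x-2r)(5v-6r)(5v+3r+8)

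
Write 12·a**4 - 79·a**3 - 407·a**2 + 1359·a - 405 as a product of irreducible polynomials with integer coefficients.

(3·a - 1)·(4·a - 9)·(a + 5)·(a - 9)

By the rational root theorem, a = 9/4 is a root, so (4·a - 9) is a factor; dividing leaves 3·a**3 - 13·a**2 - 131·a + 45.
Then a = 9 is a root, so (a - 9) divides it; the quotient is 3·a**2 + 14·a - 5.
The remaining quadratic factors as (3·a - 1)(a + 5).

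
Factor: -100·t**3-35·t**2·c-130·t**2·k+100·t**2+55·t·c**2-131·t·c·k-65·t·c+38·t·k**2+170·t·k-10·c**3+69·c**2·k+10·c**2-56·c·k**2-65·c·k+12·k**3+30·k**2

Group: 5·t·(-20·t**2-15·t·c-22·t·k+20·t+5·c**2-32·c·k-5·c+12·k**2+30·k) + (-2·c+k)·(-20·t**2-15·t·c-22·t·k+20·t+5·c**2-32·c·k-5·c+12·k**2+30·k); both groups contain (-20·t**2-15·t·c-22·t·k+20·t+5·c**2-32·c·k-5·c+12·k**2+30·k), so (5·t-2·c+k) is a factor with cofactor -20·t**2-15·t·c-22·t·k+20·t+5·c**2-32·c·k-5·c+12·k**2+30·k.
The cofactor groups again: -20·t**2-15·t·c-22·t·k+20·t+5·c**2-32·c·k-5·c+12·k**2+30·k = -4·t·(5·t+5·c-2·k-5) + (c-6·k)·(5·t+5·c-2·k-5); both groups contain (5·t+5·c-2·k-5), giving -(4·t-c+6·k)·(5·t+5·c-2·k-5).

-(5·t-2·c+k)·(4·t-c+6·k)·(5·t+5·c-2·k-5)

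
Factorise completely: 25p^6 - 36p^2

p^2(5p^2 + 6)(5p^2 - 6)

Factor out p^2 first: what remains is 25p^4 - 36.
Recognize a difference of squares with the parts 5p^2 and 6.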